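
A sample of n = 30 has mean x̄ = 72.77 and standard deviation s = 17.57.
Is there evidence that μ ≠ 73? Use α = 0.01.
One-sample t-test:
H₀: μ = 73
H₁: μ ≠ 73
df = n - 1 = 29
t = (x̄ - μ₀) / (s/√n) = (72.77 - 73) / (17.57/√30) = -0.072
p-value = 0.9433

Since p-value > α = 0.01, we fail to reject H₀.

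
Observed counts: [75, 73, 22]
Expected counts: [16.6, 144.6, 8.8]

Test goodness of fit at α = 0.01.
Chi-square goodness of fit test:
H₀: observed counts match expected distribution
H₁: observed counts differ from expected distribution
df = k - 1 = 2
χ² = Σ(O - E)²/E
   = (75 - 16.6)²/16.6 + (73 - 144.6)²/144.6 + (22 - 8.8)²/8.8
   = 205.455 + 35.453 + 19.800
   = 260.71
p-value < 0.0001

Since p-value < α = 0.01, we reject H₀.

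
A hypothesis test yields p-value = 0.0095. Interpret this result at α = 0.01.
Since p = 0.0095 < α = 0.01, reject H₀.
There is sufficient evidence to reject the null hypothesis; the result is statistically significant at the 0.01 level.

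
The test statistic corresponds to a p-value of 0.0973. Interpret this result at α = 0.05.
Since p = 0.0973 > α = 0.05, fail to reject H₀.
There is insufficient evidence to reject the null hypothesis; the result is not statistically significant at the 0.05 level.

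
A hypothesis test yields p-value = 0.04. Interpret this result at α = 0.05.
Since p = 0.04 < α = 0.05, reject H₀.
There is sufficient evidence to reject the null hypothesis; the result is statistically significant at the 0.05 level.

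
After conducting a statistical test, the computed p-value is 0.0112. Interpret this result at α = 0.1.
Since p = 0.0112 < α = 0.1, reject H₀.
There is sufficient evidence to reject the null hypothesis; the result is statistically significant at the 0.1 level.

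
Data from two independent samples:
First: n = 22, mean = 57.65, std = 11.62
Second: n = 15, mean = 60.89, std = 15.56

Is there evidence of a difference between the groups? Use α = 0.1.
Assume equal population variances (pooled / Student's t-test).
Student's two-sample t-test (equal variances):
H₀: μ₁ = μ₂
H₁: μ₁ ≠ μ₂
df = n₁ + n₂ - 2 = 35
Pooled variance s_p² = [(n₁-1)s₁² + (n₂-1)s₂²] / (n₁ + n₂ - 2) = [(21)(11.62²) + (14)(15.56²)] / 35 = 177.8601
SE = √(s_p²(1/n₁ + 1/n₂)) = √(177.8601 × (1/22 + 1/15)) = 4.4656
t = (x̄₁ - x̄₂) / SE = (57.65 - 60.89) / 4.4656 = -3.24 / 4.4656 = -0.726
p-value = 0.4729

Since p-value > α = 0.1, we fail to reject H₀.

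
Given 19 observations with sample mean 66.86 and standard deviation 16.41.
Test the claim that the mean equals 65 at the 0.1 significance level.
One-sample t-test:
H₀: μ = 65
H₁: μ ≠ 65
df = n - 1 = 18
t = (x̄ - μ₀) / (s/√n) = (66.86 - 65) / (16.41/√19) = 0.494
p-value = 0.6272

Since p-value > α = 0.1, we fail to reject H₀.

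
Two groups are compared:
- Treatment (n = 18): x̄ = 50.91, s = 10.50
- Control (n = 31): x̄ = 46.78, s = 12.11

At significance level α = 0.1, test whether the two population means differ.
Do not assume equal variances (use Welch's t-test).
Welch's two-sample t-test:
H₀: μ₁ = μ₂
H₁: μ₁ ≠ μ₂
s₁²/n₁ = 10.50²/18 = 6.1250,  s₂²/n₂ = 12.11²/31 = 4.7307
SE = √(s₁²/n₁ + s₂²/n₂) = √(6.1250 + 4.7307) = 3.2948
df (Welch-Satterthwaite) = (s₁²/n₁ + s₂²/n₂)² / [(s₁²/n₁)²/(n₁-1) + (s₂²/n₂)²/(n₂-1)] ≈ 39.91
t = (x̄₁ - x̄₂) / SE = (50.91 - 46.78) / 3.2948 = 4.13 / 3.2948 = 1.253
p-value = 0.2173

Since p-value > α = 0.1, we fail to reject H₀.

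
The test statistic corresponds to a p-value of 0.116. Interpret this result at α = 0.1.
Since p = 0.116 > α = 0.1, fail to reject H₀.
There is insufficient evidence to reject the null hypothesis; the result is not statistically significant at the 0.1 level.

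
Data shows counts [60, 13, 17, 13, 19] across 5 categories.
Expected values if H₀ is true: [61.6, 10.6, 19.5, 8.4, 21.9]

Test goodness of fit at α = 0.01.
Chi-square goodness of fit test:
H₀: observed counts match expected distribution
H₁: observed counts differ from expected distribution
df = k - 1 = 4
χ² = Σ(O - E)²/E
   = (60 - 61.6)²/61.6 + (13 - 10.6)²/10.6 + (17 - 19.5)²/19.5 + (13 - 8.4)²/8.4 + (19 - 21.9)²/21.9
   = 0.042 + 0.543 + 0.321 + 2.519 + 0.384
   = 3.81
p-value = 0.4325

Since p-value > α = 0.01, we fail to reject H₀.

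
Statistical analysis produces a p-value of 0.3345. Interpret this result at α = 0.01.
Since p = 0.3345 > α = 0.01, fail to reject H₀.
There is insufficient evidence to reject the null hypothesis; the result is not statistically significant at the 0.01 level.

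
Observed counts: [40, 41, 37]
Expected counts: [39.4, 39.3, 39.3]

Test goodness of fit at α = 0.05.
Chi-square goodness of fit test:
H₀: observed counts match expected distribution
H₁: observed counts differ from expected distribution
df = k - 1 = 2
χ² = Σ(O - E)²/E
   = (40 - 39.4)²/39.4 + (41 - 39.3)²/39.3 + (37 - 39.3)²/39.3
   = 0.009 + 0.074 + 0.135
   = 0.22
p-value = 0.8971

Since p-value > α = 0.05, we fail to reject H₀.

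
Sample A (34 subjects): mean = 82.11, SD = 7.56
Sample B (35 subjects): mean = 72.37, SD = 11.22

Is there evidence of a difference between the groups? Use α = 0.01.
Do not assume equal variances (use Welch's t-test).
Welch's two-sample t-test:
H₀: μ₁ = μ₂
H₁: μ₁ ≠ μ₂
s₁²/n₁ = 7.56²/34 = 1.6810,  s₂²/n₂ = 11.22²/35 = 3.5968
SE = √(s₁²/n₁ + s₂²/n₂) = √(1.6810 + 3.5968) = 2.2973
df (Welch-Satterthwaite) = (s₁²/n₁ + s₂²/n₂)² / [(s₁²/n₁)²/(n₁-1) + (s₂²/n₂)²/(n₂-1)] ≈ 59.76
t = (x̄₁ - x̄₂) / SE = (82.11 - 72.37) / 2.2973 = 9.74 / 2.2973 = 4.240
p-value = 0.0001

Since p-value < α = 0.01, we reject H₀.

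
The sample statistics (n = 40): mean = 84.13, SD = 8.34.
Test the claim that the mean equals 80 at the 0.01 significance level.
One-sample t-test:
H₀: μ = 80
H₁: μ ≠ 80
df = n - 1 = 39
t = (x̄ - μ₀) / (s/√n) = (84.13 - 80) / (8.34/√40) = 3.132
p-value = 0.0033

Since p-value < α = 0.01, we reject H₀.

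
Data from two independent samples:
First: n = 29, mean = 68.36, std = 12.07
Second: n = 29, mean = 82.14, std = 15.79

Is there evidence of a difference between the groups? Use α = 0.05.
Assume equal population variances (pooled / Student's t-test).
Student's two-sample t-test (equal variances):
H₀: μ₁ = μ₂
H₁: μ₁ ≠ μ₂
df = n₁ + n₂ - 2 = 56
Pooled variance s_p² = [(n₁-1)s₁² + (n₂-1)s₂²] / (n₁ + n₂ - 2) = [(28)(12.07²) + (28)(15.79²)] / 56 = 197.5045
SE = √(s_p²(1/n₁ + 1/n₂)) = √(197.5045 × (1/29 + 1/29)) = 3.6907
t = (x̄₁ - x̄₂) / SE = (68.36 - 82.14) / 3.6907 = -13.78 / 3.6907 = -3.734
p-value = 0.0004

Since p-value < α = 0.05, we reject H₀.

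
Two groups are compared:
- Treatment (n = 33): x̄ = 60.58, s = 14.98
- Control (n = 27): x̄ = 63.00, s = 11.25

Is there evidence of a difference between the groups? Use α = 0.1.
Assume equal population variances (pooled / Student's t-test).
Student's two-sample t-test (equal variances):
H₀: μ₁ = μ₂
H₁: μ₁ ≠ μ₂
df = n₁ + n₂ - 2 = 58
Pooled variance s_p² = [(n₁-1)s₁² + (n₂-1)s₂²] / (n₁ + n₂ - 2) = [(32)(14.98²) + (26)(11.25²)] / 58 = 180.5420
SE = √(s_p²(1/n₁ + 1/n₂)) = √(180.5420 × (1/33 + 1/27)) = 3.4868
t = (x̄₁ - x̄₂) / SE = (60.58 - 63.00) / 3.4868 = -2.42 / 3.4868 = -0.694
p-value = 0.4904

Since p-value > α = 0.1, we fail to reject H₀.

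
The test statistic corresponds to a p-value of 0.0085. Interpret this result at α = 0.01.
Since p = 0.0085 < α = 0.01, reject H₀.
There is sufficient evidence to reject the null hypothesis; the result is statistically significant at the 0.01 level.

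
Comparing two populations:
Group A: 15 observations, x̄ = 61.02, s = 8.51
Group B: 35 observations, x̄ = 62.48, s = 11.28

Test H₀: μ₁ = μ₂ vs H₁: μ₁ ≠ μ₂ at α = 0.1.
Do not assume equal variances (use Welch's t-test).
Welch's two-sample t-test:
H₀: μ₁ = μ₂
H₁: μ₁ ≠ μ₂
s₁²/n₁ = 8.51²/15 = 4.8280,  s₂²/n₂ = 11.28²/35 = 3.6354
SE = √(s₁²/n₁ + s₂²/n₂) = √(4.8280 + 3.6354) = 2.9092
df (Welch-Satterthwaite) = (s₁²/n₁ + s₂²/n₂)² / [(s₁²/n₁)²/(n₁-1) + (s₂²/n₂)²/(n₂-1)] ≈ 34.88
t = (x̄₁ - x̄₂) / SE = (61.02 - 62.48) / 2.9092 = -1.46 / 2.9092 = -0.502
p-value = 0.6189

Since p-value > α = 0.1, we fail to reject H₀.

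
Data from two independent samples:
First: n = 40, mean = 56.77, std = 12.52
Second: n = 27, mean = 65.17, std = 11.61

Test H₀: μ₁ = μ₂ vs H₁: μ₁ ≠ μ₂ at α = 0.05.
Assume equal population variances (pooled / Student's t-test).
Student's two-sample t-test (equal variances):
H₀: μ₁ = μ₂
H₁: μ₁ ≠ μ₂
df = n₁ + n₂ - 2 = 65
Pooled variance s_p² = [(n₁-1)s₁² + (n₂-1)s₂²] / (n₁ + n₂ - 2) = [(39)(12.52²) + (26)(11.61²)] / 65 = 147.9671
SE = √(s_p²(1/n₁ + 1/n₂)) = √(147.9671 × (1/40 + 1/27)) = 3.0298
t = (x̄₁ - x̄₂) / SE = (56.77 - 65.17) / 3.0298 = -8.40 / 3.0298 = -2.772
p-value = 0.0072

Since p-value < α = 0.05, we reject H₀.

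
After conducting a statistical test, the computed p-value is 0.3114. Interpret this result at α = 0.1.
Since p = 0.3114 > α = 0.1, fail to reject H₀.
There is insufficient evidence to reject the null hypothesis; the result is not statistically significant at the 0.1 level.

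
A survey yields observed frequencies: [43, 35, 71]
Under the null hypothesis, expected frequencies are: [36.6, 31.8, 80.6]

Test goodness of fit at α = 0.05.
Chi-square goodness of fit test:
H₀: observed counts match expected distribution
H₁: observed counts differ from expected distribution
df = k - 1 = 2
χ² = Σ(O - E)²/E
   = (43 - 36.6)²/36.6 + (35 - 31.8)²/31.8 + (71 - 80.6)²/80.6
   = 1.119 + 0.322 + 1.143
   = 2.58
p-value = 0.2746

Since p-value > α = 0.05, we fail to reject H₀.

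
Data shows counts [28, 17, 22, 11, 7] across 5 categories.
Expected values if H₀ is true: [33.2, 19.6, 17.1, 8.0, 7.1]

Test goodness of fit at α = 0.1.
Chi-square goodness of fit test:
H₀: observed counts match expected distribution
H₁: observed counts differ from expected distribution
df = k - 1 = 4
χ² = Σ(O - E)²/E
   = (28 - 33.2)²/33.2 + (17 - 19.6)²/19.6 + (22 - 17.1)²/17.1 + (11 - 8.0)²/8.0 + (7 - 7.1)²/7.1
   = 0.814 + 0.345 + 1.404 + 1.125 + 0.001
   = 3.69
p-value = 0.4496

Since p-value > α = 0.1, we fail to reject H₀.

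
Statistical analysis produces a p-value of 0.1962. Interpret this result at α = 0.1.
Since p = 0.1962 > α = 0.1, fail to reject H₀.
There is insufficient evidence to reject the null hypothesis; the result is not statistically significant at the 0.1 level.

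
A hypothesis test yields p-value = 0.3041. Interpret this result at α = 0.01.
Since p = 0.3041 > α = 0.01, fail to reject H₀.
There is insufficient evidence to reject the null hypothesis; the result is not statistically significant at the 0.01 level.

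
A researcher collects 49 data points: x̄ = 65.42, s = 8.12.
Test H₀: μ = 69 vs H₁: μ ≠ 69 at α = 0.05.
One-sample t-test:
H₀: μ = 69
H₁: μ ≠ 69
df = n - 1 = 48
t = (x̄ - μ₀) / (s/√n) = (65.42 - 69) / (8.12/√49) = -3.086
p-value = 0.0034

Since p-value < α = 0.05, we reject H₀.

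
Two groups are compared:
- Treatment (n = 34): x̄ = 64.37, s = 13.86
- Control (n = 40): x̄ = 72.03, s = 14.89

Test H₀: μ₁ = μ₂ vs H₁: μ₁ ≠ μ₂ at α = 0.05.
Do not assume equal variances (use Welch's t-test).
Welch's two-sample t-test:
H₀: μ₁ = μ₂
H₁: μ₁ ≠ μ₂
s₁²/n₁ = 13.86²/34 = 5.6500,  s₂²/n₂ = 14.89²/40 = 5.5428
SE = √(s₁²/n₁ + s₂²/n₂) = √(5.6500 + 5.5428) = 3.3456
df (Welch-Satterthwaite) = (s₁²/n₁ + s₂²/n₂)² / [(s₁²/n₁)²/(n₁-1) + (s₂²/n₂)²/(n₂-1)] ≈ 71.38
t = (x̄₁ - x̄₂) / SE = (64.37 - 72.03) / 3.3456 = -7.66 / 3.3456 = -2.290
p-value = 0.0250

Since p-value < α = 0.05, we reject H₀.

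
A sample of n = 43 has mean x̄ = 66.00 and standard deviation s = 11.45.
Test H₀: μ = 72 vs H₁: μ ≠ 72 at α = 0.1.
One-sample t-test:
H₀: μ = 72
H₁: μ ≠ 72
df = n - 1 = 42
t = (x̄ - μ₀) / (s/√n) = (66.00 - 72) / (11.45/√43) = -3.436
p-value = 0.0013

Since p-value < α = 0.1, we reject H₀.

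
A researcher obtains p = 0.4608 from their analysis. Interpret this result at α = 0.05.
Since p = 0.4608 > α = 0.05, fail to reject H₀.
There is insufficient evidence to reject the null hypothesis; the result is not statistically significant at the 0.05 level.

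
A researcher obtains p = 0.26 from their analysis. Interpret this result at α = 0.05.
Since p = 0.26 > α = 0.05, fail to reject H₀.
There is insufficient evidence to reject the null hypothesis; the result is not statistically significant at the 0.05 level.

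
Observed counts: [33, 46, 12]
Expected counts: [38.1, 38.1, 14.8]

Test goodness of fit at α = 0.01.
Chi-square goodness of fit test:
H₀: observed counts match expected distribution
H₁: observed counts differ from expected distribution
df = k - 1 = 2
χ² = Σ(O - E)²/E
   = (33 - 38.1)²/38.1 + (46 - 38.1)²/38.1 + (12 - 14.8)²/14.8
   = 0.683 + 1.638 + 0.530
   = 2.85
p-value = 0.2405

Since p-value > α = 0.01, we fail to reject H₀.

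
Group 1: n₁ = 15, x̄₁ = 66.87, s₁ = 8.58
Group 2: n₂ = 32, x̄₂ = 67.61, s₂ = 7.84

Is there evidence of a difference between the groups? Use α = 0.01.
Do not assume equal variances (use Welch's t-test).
Welch's two-sample t-test:
H₀: μ₁ = μ₂
H₁: μ₁ ≠ μ₂
s₁²/n₁ = 8.58²/15 = 4.9078,  s₂²/n₂ = 7.84²/32 = 1.9208
SE = √(s₁²/n₁ + s₂²/n₂) = √(4.9078 + 1.9208) = 2.6132
df (Welch-Satterthwaite) = (s₁²/n₁ + s₂²/n₂)² / [(s₁²/n₁)²/(n₁-1) + (s₂²/n₂)²/(n₂-1)] ≈ 25.35
t = (x̄₁ - x̄₂) / SE = (66.87 - 67.61) / 2.6132 = -0.74 / 2.6132 = -0.283
p-value = 0.7793

Since p-value > α = 0.01, we fail to reject H₀.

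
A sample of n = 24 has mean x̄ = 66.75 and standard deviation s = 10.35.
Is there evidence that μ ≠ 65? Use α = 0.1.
One-sample t-test:
H₀: μ = 65
H₁: μ ≠ 65
df = n - 1 = 23
t = (x̄ - μ₀) / (s/√n) = (66.75 - 65) / (10.35/√24) = 0.828
p-value = 0.4160

Since p-value > α = 0.1, we fail to reject H₀.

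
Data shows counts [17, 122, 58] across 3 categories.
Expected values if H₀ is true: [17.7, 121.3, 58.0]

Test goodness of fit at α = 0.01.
Chi-square goodness of fit test:
H₀: observed counts match expected distribution
H₁: observed counts differ from expected distribution
df = k - 1 = 2
χ² = Σ(O - E)²/E
   = (17 - 17.7)²/17.7 + (122 - 121.3)²/121.3 + (58 - 58.0)²/58.0
   = 0.028 + 0.004 + 0.000
   = 0.03
p-value = 0.9843

Since p-value > α = 0.01, we fail to reject H₀.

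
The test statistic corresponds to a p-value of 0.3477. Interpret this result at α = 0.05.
Since p = 0.3477 > α = 0.05, fail to reject H₀.
There is insufficient evidence to reject the null hypothesis; the result is not statistically significant at the 0.05 level.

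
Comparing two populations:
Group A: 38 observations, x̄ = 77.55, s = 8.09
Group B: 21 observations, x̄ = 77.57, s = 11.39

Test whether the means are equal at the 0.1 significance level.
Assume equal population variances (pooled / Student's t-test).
Student's two-sample t-test (equal variances):
H₀: μ₁ = μ₂
H₁: μ₁ ≠ μ₂
df = n₁ + n₂ - 2 = 57
Pooled variance s_p² = [(n₁-1)s₁² + (n₂-1)s₂²] / (n₁ + n₂ - 2) = [(37)(8.09²) + (20)(11.39²)] / 57 = 88.0039
SE = √(s_p²(1/n₁ + 1/n₂)) = √(88.0039 × (1/38 + 1/21)) = 2.5508
t = (x̄₁ - x̄₂) / SE = (77.55 - 77.57) / 2.5508 = -0.02 / 2.5508 = -0.008
p-value = 0.9938

Since p-value > α = 0.1, we fail to reject H₀.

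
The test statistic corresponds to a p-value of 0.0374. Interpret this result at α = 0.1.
Since p = 0.0374 < α = 0.1, reject H₀.
There is sufficient evidence to reject the null hypothesis; the result is statistically significant at the 0.1 level.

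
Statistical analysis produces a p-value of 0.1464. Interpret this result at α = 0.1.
Since p = 0.1464 > α = 0.1, fail to reject H₀.
There is insufficient evidence to reject the null hypothesis; the result is not statistically significant at the 0.1 level.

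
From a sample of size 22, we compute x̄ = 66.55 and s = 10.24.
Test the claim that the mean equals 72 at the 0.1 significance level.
One-sample t-test:
H₀: μ = 72
H₁: μ ≠ 72
df = n - 1 = 21
t = (x̄ - μ₀) / (s/√n) = (66.55 - 72) / (10.24/√22) = -2.496
p-value = 0.0209

Since p-value < α = 0.1, we reject H₀.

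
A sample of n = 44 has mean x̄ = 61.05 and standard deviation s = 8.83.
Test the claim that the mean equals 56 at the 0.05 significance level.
One-sample t-test:
H₀: μ = 56
H₁: μ ≠ 56
df = n - 1 = 43
t = (x̄ - μ₀) / (s/√n) = (61.05 - 56) / (8.83/√44) = 3.794
p-value = 0.0005

Since p-value < α = 0.05, we reject H₀.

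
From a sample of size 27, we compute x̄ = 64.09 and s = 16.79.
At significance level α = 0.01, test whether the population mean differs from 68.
One-sample t-test:
H₀: μ = 68
H₁: μ ≠ 68
df = n - 1 = 26
t = (x̄ - μ₀) / (s/√n) = (64.09 - 68) / (16.79/√27) = -1.210
p-value = 0.2371

Since p-value > α = 0.01, we fail to reject H₀.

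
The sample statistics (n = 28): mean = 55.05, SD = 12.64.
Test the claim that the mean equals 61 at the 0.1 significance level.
One-sample t-test:
H₀: μ = 61
H₁: μ ≠ 61
df = n - 1 = 27
t = (x̄ - μ₀) / (s/√n) = (55.05 - 61) / (12.64/√28) = -2.491
p-value = 0.0192

Since p-value < α = 0.1, we reject H₀.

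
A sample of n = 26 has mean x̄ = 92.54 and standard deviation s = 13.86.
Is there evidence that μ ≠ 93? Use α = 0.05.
One-sample t-test:
H₀: μ = 93
H₁: μ ≠ 93
df = n - 1 = 25
t = (x̄ - μ₀) / (s/√n) = (92.54 - 93) / (13.86/√26) = -0.169
p-value = 0.8670

Since p-value > α = 0.05, we fail to reject H₀.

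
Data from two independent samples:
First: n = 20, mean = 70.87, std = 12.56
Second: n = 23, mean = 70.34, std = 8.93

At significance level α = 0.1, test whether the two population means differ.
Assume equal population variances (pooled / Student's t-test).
Student's two-sample t-test (equal variances):
H₀: μ₁ = μ₂
H₁: μ₁ ≠ μ₂
df = n₁ + n₂ - 2 = 41
Pooled variance s_p² = [(n₁-1)s₁² + (n₂-1)s₂²] / (n₁ + n₂ - 2) = [(19)(12.56²) + (22)(8.93²)] / 41 = 115.8953
SE = √(s_p²(1/n₁ + 1/n₂)) = √(115.8953 × (1/20 + 1/23)) = 3.2915
t = (x̄₁ - x̄₂) / SE = (70.87 - 70.34) / 3.2915 = 0.53 / 3.2915 = 0.161
p-value = 0.8729

Since p-value > α = 0.1, we fail to reject H₀.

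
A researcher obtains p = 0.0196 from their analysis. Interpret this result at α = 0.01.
Since p = 0.0196 > α = 0.01, fail to reject H₀.
There is insufficient evidence to reject the null hypothesis; the result is not statistically significant at the 0.01 level.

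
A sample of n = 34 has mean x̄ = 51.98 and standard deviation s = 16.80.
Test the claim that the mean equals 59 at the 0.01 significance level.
One-sample t-test:
H₀: μ = 59
H₁: μ ≠ 59
df = n - 1 = 33
t = (x̄ - μ₀) / (s/√n) = (51.98 - 59) / (16.80/√34) = -2.437
p-value = 0.0204

Since p-value > α = 0.01, we fail to reject H₀.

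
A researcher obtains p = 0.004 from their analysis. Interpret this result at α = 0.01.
Since p = 0.004 < α = 0.01, reject H₀.
There is sufficient evidence to reject the null hypothesis; the result is statistically significant at the 0.01 level.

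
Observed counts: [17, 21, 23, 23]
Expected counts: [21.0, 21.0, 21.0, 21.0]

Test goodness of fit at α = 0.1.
Chi-square goodness of fit test:
H₀: observed counts match expected distribution
H₁: observed counts differ from expected distribution
df = k - 1 = 3
χ² = Σ(O - E)²/E
   = (17 - 21.0)²/21.0 + (21 - 21.0)²/21.0 + (23 - 21.0)²/21.0 + (23 - 21.0)²/21.0
   = 0.762 + 0.000 + 0.190 + 0.190
   = 1.14
p-value = 0.7667

Since p-value > α = 0.1, we fail to reject H₀.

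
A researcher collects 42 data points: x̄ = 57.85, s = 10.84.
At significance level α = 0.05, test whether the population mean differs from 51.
One-sample t-test:
H₀: μ = 51
H₁: μ ≠ 51
df = n - 1 = 41
t = (x̄ - μ₀) / (s/√n) = (57.85 - 51) / (10.84/√42) = 4.095
p-value = 0.0002

Since p-value < α = 0.05, we reject H₀.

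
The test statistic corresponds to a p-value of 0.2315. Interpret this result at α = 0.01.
Since p = 0.2315 > α = 0.01, fail to reject H₀.
There is insufficient evidence to reject the null hypothesis; the result is not statistically significant at the 0.01 level.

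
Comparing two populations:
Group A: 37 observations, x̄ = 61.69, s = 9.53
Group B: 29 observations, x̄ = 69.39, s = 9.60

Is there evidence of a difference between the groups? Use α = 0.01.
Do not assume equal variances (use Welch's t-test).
Welch's two-sample t-test:
H₀: μ₁ = μ₂
H₁: μ₁ ≠ μ₂
s₁²/n₁ = 9.53²/37 = 2.4546,  s₂²/n₂ = 9.60²/29 = 3.1779
SE = √(s₁²/n₁ + s₂²/n₂) = √(2.4546 + 3.1779) = 2.3733
df (Welch-Satterthwaite) = (s₁²/n₁ + s₂²/n₂)² / [(s₁²/n₁)²/(n₁-1) + (s₂²/n₂)²/(n₂-1)] ≈ 60.08
t = (x̄₁ - x̄₂) / SE = (61.69 - 69.39) / 2.3733 = -7.70 / 2.3733 = -3.244
p-value = 0.0019

Since p-value < α = 0.01, we reject H₀.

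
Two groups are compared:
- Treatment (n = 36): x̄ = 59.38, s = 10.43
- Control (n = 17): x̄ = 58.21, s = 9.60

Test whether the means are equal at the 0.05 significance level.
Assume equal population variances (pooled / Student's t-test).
Student's two-sample t-test (equal variances):
H₀: μ₁ = μ₂
H₁: μ₁ ≠ μ₂
df = n₁ + n₂ - 2 = 51
Pooled variance s_p² = [(n₁-1)s₁² + (n₂-1)s₂²] / (n₁ + n₂ - 2) = [(35)(10.43²) + (16)(9.60²)] / 51 = 103.5692
SE = √(s_p²(1/n₁ + 1/n₂)) = √(103.5692 × (1/36 + 1/17)) = 2.9949
t = (x̄₁ - x̄₂) / SE = (59.38 - 58.21) / 2.9949 = 1.17 / 2.9949 = 0.391
p-value = 0.6977

Since p-value > α = 0.05, we fail to reject H₀.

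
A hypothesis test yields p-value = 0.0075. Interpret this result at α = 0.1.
Since p = 0.0075 < α = 0.1, reject H₀.
There is sufficient evidence to reject the null hypothesis; the result is statistically significant at the 0.1 level.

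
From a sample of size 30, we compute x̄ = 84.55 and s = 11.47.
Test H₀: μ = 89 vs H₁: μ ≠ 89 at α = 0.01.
One-sample t-test:
H₀: μ = 89
H₁: μ ≠ 89
df = n - 1 = 29
t = (x̄ - μ₀) / (s/√n) = (84.55 - 89) / (11.47/√30) = -2.125
p-value = 0.0422

Since p-value > α = 0.01, we fail to reject H₀.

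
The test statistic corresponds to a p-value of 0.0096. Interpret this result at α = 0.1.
Since p = 0.0096 < α = 0.1, reject H₀.
There is sufficient evidence to reject the null hypothesis; the result is statistically significant at the 0.1 level.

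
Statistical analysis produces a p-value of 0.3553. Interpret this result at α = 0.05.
Since p = 0.3553 > α = 0.05, fail to reject H₀.
There is insufficient evidence to reject the null hypothesis; the result is not statistically significant at the 0.05 level.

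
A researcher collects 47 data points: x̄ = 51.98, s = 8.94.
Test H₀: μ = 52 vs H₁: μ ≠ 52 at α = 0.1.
One-sample t-test:
H₀: μ = 52
H₁: μ ≠ 52
df = n - 1 = 46
t = (x̄ - μ₀) / (s/√n) = (51.98 - 52) / (8.94/√47) = -0.015
p-value = 0.9878

Since p-value > α = 0.1, we fail to reject H₀.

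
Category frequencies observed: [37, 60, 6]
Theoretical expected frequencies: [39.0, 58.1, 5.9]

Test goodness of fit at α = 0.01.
Chi-square goodness of fit test:
H₀: observed counts match expected distribution
H₁: observed counts differ from expected distribution
df = k - 1 = 2
χ² = Σ(O - E)²/E
   = (37 - 39.0)²/39.0 + (60 - 58.1)²/58.1 + (6 - 5.9)²/5.9
   = 0.103 + 0.062 + 0.002
   = 0.17
p-value = 0.9202

Since p-value > α = 0.01, we fail to reject H₀.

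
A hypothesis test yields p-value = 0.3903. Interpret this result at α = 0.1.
Since p = 0.3903 > α = 0.1, fail to reject H₀.
There is insufficient evidence to reject the null hypothesis; the result is not statistically significant at the 0.1 level.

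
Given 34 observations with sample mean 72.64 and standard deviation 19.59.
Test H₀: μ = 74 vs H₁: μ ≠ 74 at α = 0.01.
One-sample t-test:
H₀: μ = 74
H₁: μ ≠ 74
df = n - 1 = 33
t = (x̄ - μ₀) / (s/√n) = (72.64 - 74) / (19.59/√34) = -0.405
p-value = 0.6882

Since p-value > α = 0.01, we fail to reject H₀.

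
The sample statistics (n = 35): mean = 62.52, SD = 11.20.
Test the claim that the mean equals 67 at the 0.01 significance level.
One-sample t-test:
H₀: μ = 67
H₁: μ ≠ 67
df = n - 1 = 34
t = (x̄ - μ₀) / (s/√n) = (62.52 - 67) / (11.20/√35) = -2.366
p-value = 0.0238

Since p-value > α = 0.01, we fail to reject H₀.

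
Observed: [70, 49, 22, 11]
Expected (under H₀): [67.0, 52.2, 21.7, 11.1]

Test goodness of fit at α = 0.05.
Chi-square goodness of fit test:
H₀: observed counts match expected distribution
H₁: observed counts differ from expected distribution
df = k - 1 = 3
χ² = Σ(O - E)²/E
   = (70 - 67.0)²/67.0 + (49 - 52.2)²/52.2 + (22 - 21.7)²/21.7 + (11 - 11.1)²/11.1
   = 0.134 + 0.196 + 0.004 + 0.001
   = 0.34
p-value = 0.9532

Since p-value > α = 0.05, we fail to reject H₀.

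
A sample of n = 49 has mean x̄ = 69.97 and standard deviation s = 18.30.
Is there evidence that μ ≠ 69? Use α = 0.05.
One-sample t-test:
H₀: μ = 69
H₁: μ ≠ 69
df = n - 1 = 48
t = (x̄ - μ₀) / (s/√n) = (69.97 - 69) / (18.30/√49) = 0.371
p-value = 0.7122

Since p-value > α = 0.05, we fail to reject H₀.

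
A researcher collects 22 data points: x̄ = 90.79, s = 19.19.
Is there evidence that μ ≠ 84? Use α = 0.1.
One-sample t-test:
H₀: μ = 84
H₁: μ ≠ 84
df = n - 1 = 21
t = (x̄ - μ₀) / (s/√n) = (90.79 - 84) / (19.19/√22) = 1.660
p-value = 0.1119

Since p-value > α = 0.1, we fail to reject H₀.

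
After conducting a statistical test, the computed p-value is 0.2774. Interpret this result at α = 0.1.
Since p = 0.2774 > α = 0.1, fail to reject H₀.
There is insufficient evidence to reject the null hypothesis; the result is not statistically significant at the 0.1 level.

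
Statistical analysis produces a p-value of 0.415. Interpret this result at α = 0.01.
Since p = 0.415 > α = 0.01, fail to reject H₀.
There is insufficient evidence to reject the null hypothesis; the result is not statistically significant at the 0.01 level.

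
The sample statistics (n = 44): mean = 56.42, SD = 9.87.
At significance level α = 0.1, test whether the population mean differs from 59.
One-sample t-test:
H₀: μ = 59
H₁: μ ≠ 59
df = n - 1 = 43
t = (x̄ - μ₀) / (s/√n) = (56.42 - 59) / (9.87/√44) = -1.734
p-value = 0.0901

Since p-value < α = 0.1, we reject H₀.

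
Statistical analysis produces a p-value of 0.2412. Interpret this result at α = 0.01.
Since p = 0.2412 > α = 0.01, fail to reject H₀.
There is insufficient evidence to reject the null hypothesis; the result is not statistically significant at the 0.01 level.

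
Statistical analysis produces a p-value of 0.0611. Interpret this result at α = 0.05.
Since p = 0.0611 > α = 0.05, fail to reject H₀.
There is insufficient evidence to reject the null hypothesis; the result is not statistically significant at the 0.05 level.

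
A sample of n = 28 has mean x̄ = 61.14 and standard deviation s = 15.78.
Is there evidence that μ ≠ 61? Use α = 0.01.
One-sample t-test:
H₀: μ = 61
H₁: μ ≠ 61
df = n - 1 = 27
t = (x̄ - μ₀) / (s/√n) = (61.14 - 61) / (15.78/√28) = 0.047
p-value = 0.9629

Since p-value > α = 0.01, we fail to reject H₀.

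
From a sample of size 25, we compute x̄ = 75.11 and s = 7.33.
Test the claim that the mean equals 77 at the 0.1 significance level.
One-sample t-test:
H₀: μ = 77
H₁: μ ≠ 77
df = n - 1 = 24
t = (x̄ - μ₀) / (s/√n) = (75.11 - 77) / (7.33/√25) = -1.289
p-value = 0.2096

Since p-value > α = 0.1, we fail to reject H₀.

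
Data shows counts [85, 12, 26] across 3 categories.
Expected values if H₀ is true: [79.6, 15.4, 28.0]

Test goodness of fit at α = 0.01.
Chi-square goodness of fit test:
H₀: observed counts match expected distribution
H₁: observed counts differ from expected distribution
df = k - 1 = 2
χ² = Σ(O - E)²/E
   = (85 - 79.6)²/79.6 + (12 - 15.4)²/15.4 + (26 - 28.0)²/28.0
   = 0.366 + 0.751 + 0.143
   = 1.26
p-value = 0.5326

Since p-value > α = 0.01, we fail to reject H₀.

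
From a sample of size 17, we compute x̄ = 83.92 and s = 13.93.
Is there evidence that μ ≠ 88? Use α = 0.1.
One-sample t-test:
H₀: μ = 88
H₁: μ ≠ 88
df = n - 1 = 16
t = (x̄ - μ₀) / (s/√n) = (83.92 - 88) / (13.93/√17) = -1.208
p-value = 0.2447

Since p-value > α = 0.1, we fail to reject H₀.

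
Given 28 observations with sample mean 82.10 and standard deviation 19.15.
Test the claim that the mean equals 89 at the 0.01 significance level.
One-sample t-test:
H₀: μ = 89
H₁: μ ≠ 89
df = n - 1 = 27
t = (x̄ - μ₀) / (s/√n) = (82.10 - 89) / (19.15/√28) = -1.907
p-value = 0.0673

Since p-value > α = 0.01, we fail to reject H₀.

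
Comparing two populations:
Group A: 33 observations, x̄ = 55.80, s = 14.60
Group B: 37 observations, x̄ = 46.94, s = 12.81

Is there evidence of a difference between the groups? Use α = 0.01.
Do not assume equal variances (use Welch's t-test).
Welch's two-sample t-test:
H₀: μ₁ = μ₂
H₁: μ₁ ≠ μ₂
s₁²/n₁ = 14.60²/33 = 6.4594,  s₂²/n₂ = 12.81²/37 = 4.4350
SE = √(s₁²/n₁ + s₂²/n₂) = √(6.4594 + 4.4350) = 3.3007
df (Welch-Satterthwaite) = (s₁²/n₁ + s₂²/n₂)² / [(s₁²/n₁)²/(n₁-1) + (s₂²/n₂)²/(n₂-1)] ≈ 64.15
t = (x̄₁ - x̄₂) / SE = (55.80 - 46.94) / 3.3007 = 8.86 / 3.3007 = 2.684
p-value = 0.0092

Since p-value < α = 0.01, we reject H₀.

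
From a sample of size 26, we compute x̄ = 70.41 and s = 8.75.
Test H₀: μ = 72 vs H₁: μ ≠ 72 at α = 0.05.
One-sample t-test:
H₀: μ = 72
H₁: μ ≠ 72
df = n - 1 = 25
t = (x̄ - μ₀) / (s/√n) = (70.41 - 72) / (8.75/√26) = -0.927
p-value = 0.3630

Since p-value > α = 0.05, we fail to reject H₀.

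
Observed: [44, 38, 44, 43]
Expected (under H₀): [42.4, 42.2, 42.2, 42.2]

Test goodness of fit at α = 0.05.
Chi-square goodness of fit test:
H₀: observed counts match expected distribution
H₁: observed counts differ from expected distribution
df = k - 1 = 3
χ² = Σ(O - E)²/E
   = (44 - 42.4)²/42.4 + (38 - 42.2)²/42.2 + (44 - 42.2)²/42.2 + (43 - 42.2)²/42.2
   = 0.060 + 0.418 + 0.077 + 0.015
   = 0.57
p-value = 0.9032

Since p-value > α = 0.05, we fail to reject H₀.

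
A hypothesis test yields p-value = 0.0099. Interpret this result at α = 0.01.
Since p = 0.0099 < α = 0.01, reject H₀.
There is sufficient evidence to reject the null hypothesis; the result is statistically significant at the 0.01 level.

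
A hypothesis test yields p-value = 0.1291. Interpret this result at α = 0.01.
Since p = 0.1291 > α = 0.01, fail to reject H₀.
There is insufficient evidence to reject the null hypothesis; the result is not statistically significant at the 0.01 level.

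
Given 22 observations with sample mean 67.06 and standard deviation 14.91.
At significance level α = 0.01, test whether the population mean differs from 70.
One-sample t-test:
H₀: μ = 70
H₁: μ ≠ 70
df = n - 1 = 21
t = (x̄ - μ₀) / (s/√n) = (67.06 - 70) / (14.91/√22) = -0.925
p-value = 0.3655

Since p-value > α = 0.01, we fail to reject H₀.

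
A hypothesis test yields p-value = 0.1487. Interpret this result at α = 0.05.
Since p = 0.1487 > α = 0.05, fail to reject H₀.
There is insufficient evidence to reject the null hypothesis; the result is not statistically significant at the 0.05 level.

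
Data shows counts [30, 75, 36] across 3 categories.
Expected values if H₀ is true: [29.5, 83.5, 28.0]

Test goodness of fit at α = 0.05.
Chi-square goodness of fit test:
H₀: observed counts match expected distribution
H₁: observed counts differ from expected distribution
df = k - 1 = 2
χ² = Σ(O - E)²/E
   = (30 - 29.5)²/29.5 + (75 - 83.5)²/83.5 + (36 - 28.0)²/28.0
   = 0.008 + 0.865 + 2.286
   = 3.16
p-value = 0.2060

Since p-value > α = 0.05, we fail to reject H₀.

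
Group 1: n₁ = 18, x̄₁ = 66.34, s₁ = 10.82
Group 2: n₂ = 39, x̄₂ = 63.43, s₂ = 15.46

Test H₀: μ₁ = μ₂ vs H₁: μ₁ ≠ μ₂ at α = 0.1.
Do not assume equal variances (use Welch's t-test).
Welch's two-sample t-test:
H₀: μ₁ = μ₂
H₁: μ₁ ≠ μ₂
s₁²/n₁ = 10.82²/18 = 6.5040,  s₂²/n₂ = 15.46²/39 = 6.1285
SE = √(s₁²/n₁ + s₂²/n₂) = √(6.5040 + 6.1285) = 3.5542
df (Welch-Satterthwaite) = (s₁²/n₁ + s₂²/n₂)² / [(s₁²/n₁)²/(n₁-1) + (s₂²/n₂)²/(n₂-1)] ≈ 45.90
t = (x̄₁ - x̄₂) / SE = (66.34 - 63.43) / 3.5542 = 2.91 / 3.5542 = 0.819
p-value = 0.4172

Since p-value > α = 0.1, we fail to reject H₀.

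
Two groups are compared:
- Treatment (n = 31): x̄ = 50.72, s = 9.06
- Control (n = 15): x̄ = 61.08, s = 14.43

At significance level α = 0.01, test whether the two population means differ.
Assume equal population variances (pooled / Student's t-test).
Student's two-sample t-test (equal variances):
H₀: μ₁ = μ₂
H₁: μ₁ ≠ μ₂
df = n₁ + n₂ - 2 = 44
Pooled variance s_p² = [(n₁-1)s₁² + (n₂-1)s₂²] / (n₁ + n₂ - 2) = [(30)(9.06²) + (14)(14.43²)] / 44 = 122.2195
SE = √(s_p²(1/n₁ + 1/n₂)) = √(122.2195 × (1/31 + 1/15)) = 3.4771
t = (x̄₁ - x̄₂) / SE = (50.72 - 61.08) / 3.4771 = -10.36 / 3.4771 = -2.979
p-value = 0.0047

Since p-value < α = 0.01, we reject H₀.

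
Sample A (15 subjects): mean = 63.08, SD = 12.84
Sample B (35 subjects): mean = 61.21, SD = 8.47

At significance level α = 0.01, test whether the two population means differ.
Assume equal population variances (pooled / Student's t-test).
Student's two-sample t-test (equal variances):
H₀: μ₁ = μ₂
H₁: μ₁ ≠ μ₂
df = n₁ + n₂ - 2 = 48
Pooled variance s_p² = [(n₁-1)s₁² + (n₂-1)s₂²] / (n₁ + n₂ - 2) = [(14)(12.84²) + (34)(8.47²)] / 48 = 98.9023
SE = √(s_p²(1/n₁ + 1/n₂)) = √(98.9023 × (1/15 + 1/35)) = 3.0691
t = (x̄₁ - x̄₂) / SE = (63.08 - 61.21) / 3.0691 = 1.87 / 3.0691 = 0.609
p-value = 0.5452

Since p-value > α = 0.01, we fail to reject H₀.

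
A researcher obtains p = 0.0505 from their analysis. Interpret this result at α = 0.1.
Since p = 0.0505 < α = 0.1, reject H₀.
There is sufficient evidence to reject the null hypothesis; the result is statistically significant at the 0.1 level.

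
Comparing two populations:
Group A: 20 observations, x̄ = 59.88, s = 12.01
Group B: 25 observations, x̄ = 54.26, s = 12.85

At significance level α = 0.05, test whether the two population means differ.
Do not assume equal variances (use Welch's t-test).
Welch's two-sample t-test:
H₀: μ₁ = μ₂
H₁: μ₁ ≠ μ₂
s₁²/n₁ = 12.01²/20 = 7.2120,  s₂²/n₂ = 12.85²/25 = 6.6049
SE = √(s₁²/n₁ + s₂²/n₂) = √(7.2120 + 6.6049) = 3.7171
df (Welch-Satterthwaite) = (s₁²/n₁ + s₂²/n₂)² / [(s₁²/n₁)²/(n₁-1) + (s₂²/n₂)²/(n₂-1)] ≈ 41.91
t = (x̄₁ - x̄₂) / SE = (59.88 - 54.26) / 3.7171 = 5.62 / 3.7171 = 1.512
p-value = 0.1381

Since p-value > α = 0.05, we fail to reject H₀.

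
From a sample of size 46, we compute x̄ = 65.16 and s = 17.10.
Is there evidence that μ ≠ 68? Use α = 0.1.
One-sample t-test:
H₀: μ = 68
H₁: μ ≠ 68
df = n - 1 = 45
t = (x̄ - μ₀) / (s/√n) = (65.16 - 68) / (17.10/√46) = -1.126
p-value = 0.2660

Since p-value > α = 0.1, we fail to reject H₀.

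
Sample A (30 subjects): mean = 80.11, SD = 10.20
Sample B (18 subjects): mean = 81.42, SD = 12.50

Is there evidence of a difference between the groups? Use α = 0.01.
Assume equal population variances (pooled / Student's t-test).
Student's two-sample t-test (equal variances):
H₀: μ₁ = μ₂
H₁: μ₁ ≠ μ₂
df = n₁ + n₂ - 2 = 46
Pooled variance s_p² = [(n₁-1)s₁² + (n₂-1)s₂²] / (n₁ + n₂ - 2) = [(29)(10.20²) + (17)(12.50²)] / 46 = 123.3350
SE = √(s_p²(1/n₁ + 1/n₂)) = √(123.3350 × (1/30 + 1/18)) = 3.3111
t = (x̄₁ - x̄₂) / SE = (80.11 - 81.42) / 3.3111 = -1.31 / 3.3111 = -0.396
p-value = 0.6942

Since p-value > α = 0.01, we fail to reject H₀.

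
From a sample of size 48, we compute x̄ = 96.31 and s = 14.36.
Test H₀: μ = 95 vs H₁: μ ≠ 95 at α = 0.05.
One-sample t-test:
H₀: μ = 95
H₁: μ ≠ 95
df = n - 1 = 47
t = (x̄ - μ₀) / (s/√n) = (96.31 - 95) / (14.36/√48) = 0.632
p-value = 0.5304

Since p-value > α = 0.05, we fail to reject H₀.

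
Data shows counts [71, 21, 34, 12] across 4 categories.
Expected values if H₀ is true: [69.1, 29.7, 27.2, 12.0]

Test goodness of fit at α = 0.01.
Chi-square goodness of fit test:
H₀: observed counts match expected distribution
H₁: observed counts differ from expected distribution
df = k - 1 = 3
χ² = Σ(O - E)²/E
   = (71 - 69.1)²/69.1 + (21 - 29.7)²/29.7 + (34 - 27.2)²/27.2 + (12 - 12.0)²/12.0
   = 0.052 + 2.548 + 1.700 + 0.000
   = 4.30
p-value = 0.2308

Since p-value > α = 0.01, we fail to reject H₀.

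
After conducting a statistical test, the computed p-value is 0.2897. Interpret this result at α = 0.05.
Since p = 0.2897 > α = 0.05, fail to reject H₀.
There is insufficient evidence to reject the null hypothesis; the result is not statistically significant at the 0.05 level.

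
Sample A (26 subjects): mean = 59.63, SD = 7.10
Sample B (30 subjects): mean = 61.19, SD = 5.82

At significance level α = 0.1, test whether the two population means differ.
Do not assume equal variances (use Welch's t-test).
Welch's two-sample t-test:
H₀: μ₁ = μ₂
H₁: μ₁ ≠ μ₂
s₁²/n₁ = 7.10²/26 = 1.9388,  s₂²/n₂ = 5.82²/30 = 1.1291
SE = √(s₁²/n₁ + s₂²/n₂) = √(1.9388 + 1.1291) = 1.7515
df (Welch-Satterthwaite) = (s₁²/n₁ + s₂²/n₂)² / [(s₁²/n₁)²/(n₁-1) + (s₂²/n₂)²/(n₂-1)] ≈ 48.44
t = (x̄₁ - x̄₂) / SE = (59.63 - 61.19) / 1.7515 = -1.56 / 1.7515 = -0.891
p-value = 0.3775

Since p-value > α = 0.1, we fail to reject H₀.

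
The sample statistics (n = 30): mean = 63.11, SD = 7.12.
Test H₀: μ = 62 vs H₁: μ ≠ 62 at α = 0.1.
One-sample t-test:
H₀: μ = 62
H₁: μ ≠ 62
df = n - 1 = 29
t = (x̄ - μ₀) / (s/√n) = (63.11 - 62) / (7.12/√30) = 0.854
p-value = 0.4002

Since p-value > α = 0.1, we fail to reject H₀.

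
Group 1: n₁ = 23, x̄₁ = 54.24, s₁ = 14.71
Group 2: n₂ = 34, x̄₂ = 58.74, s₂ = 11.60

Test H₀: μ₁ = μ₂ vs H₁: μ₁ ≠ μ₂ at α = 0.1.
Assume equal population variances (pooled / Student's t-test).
Student's two-sample t-test (equal variances):
H₀: μ₁ = μ₂
H₁: μ₁ ≠ μ₂
df = n₁ + n₂ - 2 = 55
Pooled variance s_p² = [(n₁-1)s₁² + (n₂-1)s₂²] / (n₁ + n₂ - 2) = [(22)(14.71²) + (33)(11.60²)] / 55 = 167.2896
SE = √(s_p²(1/n₁ + 1/n₂)) = √(167.2896 × (1/23 + 1/34)) = 3.4920
t = (x̄₁ - x̄₂) / SE = (54.24 - 58.74) / 3.4920 = -4.50 / 3.4920 = -1.289
p-value = 0.2029

Since p-value > α = 0.1, we fail to reject H₀.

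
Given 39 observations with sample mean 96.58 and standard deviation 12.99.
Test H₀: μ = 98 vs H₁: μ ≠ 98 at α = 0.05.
One-sample t-test:
H₀: μ = 98
H₁: μ ≠ 98
df = n - 1 = 38
t = (x̄ - μ₀) / (s/√n) = (96.58 - 98) / (12.99/√39) = -0.683
p-value = 0.4990

Since p-value > α = 0.05, we fail to reject H₀.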